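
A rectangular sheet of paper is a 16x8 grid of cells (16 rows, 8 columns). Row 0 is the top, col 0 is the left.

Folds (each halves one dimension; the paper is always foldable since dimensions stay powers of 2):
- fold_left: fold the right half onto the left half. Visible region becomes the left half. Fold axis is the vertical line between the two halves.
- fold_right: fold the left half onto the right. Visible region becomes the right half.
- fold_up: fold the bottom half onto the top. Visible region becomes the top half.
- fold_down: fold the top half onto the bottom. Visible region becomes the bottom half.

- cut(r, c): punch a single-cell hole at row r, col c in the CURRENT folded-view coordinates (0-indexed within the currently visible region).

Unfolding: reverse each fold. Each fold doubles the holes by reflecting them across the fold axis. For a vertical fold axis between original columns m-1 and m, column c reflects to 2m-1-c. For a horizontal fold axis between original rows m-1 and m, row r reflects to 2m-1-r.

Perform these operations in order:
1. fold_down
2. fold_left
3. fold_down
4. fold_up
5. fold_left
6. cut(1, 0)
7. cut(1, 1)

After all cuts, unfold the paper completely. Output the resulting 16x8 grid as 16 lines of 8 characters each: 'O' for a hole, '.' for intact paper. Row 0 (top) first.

Answer: ........
OOOOOOOO
OOOOOOOO
........
........
OOOOOOOO
OOOOOOOO
........
........
OOOOOOOO
OOOOOOOO
........
........
OOOOOOOO
OOOOOOOO
........

Derivation:
Op 1 fold_down: fold axis h@8; visible region now rows[8,16) x cols[0,8) = 8x8
Op 2 fold_left: fold axis v@4; visible region now rows[8,16) x cols[0,4) = 8x4
Op 3 fold_down: fold axis h@12; visible region now rows[12,16) x cols[0,4) = 4x4
Op 4 fold_up: fold axis h@14; visible region now rows[12,14) x cols[0,4) = 2x4
Op 5 fold_left: fold axis v@2; visible region now rows[12,14) x cols[0,2) = 2x2
Op 6 cut(1, 0): punch at orig (13,0); cuts so far [(13, 0)]; region rows[12,14) x cols[0,2) = 2x2
Op 7 cut(1, 1): punch at orig (13,1); cuts so far [(13, 0), (13, 1)]; region rows[12,14) x cols[0,2) = 2x2
Unfold 1 (reflect across v@2): 4 holes -> [(13, 0), (13, 1), (13, 2), (13, 3)]
Unfold 2 (reflect across h@14): 8 holes -> [(13, 0), (13, 1), (13, 2), (13, 3), (14, 0), (14, 1), (14, 2), (14, 3)]
Unfold 3 (reflect across h@12): 16 holes -> [(9, 0), (9, 1), (9, 2), (9, 3), (10, 0), (10, 1), (10, 2), (10, 3), (13, 0), (13, 1), (13, 2), (13, 3), (14, 0), (14, 1), (14, 2), (14, 3)]
Unfold 4 (reflect across v@4): 32 holes -> [(9, 0), (9, 1), (9, 2), (9, 3), (9, 4), (9, 5), (9, 6), (9, 7), (10, 0), (10, 1), (10, 2), (10, 3), (10, 4), (10, 5), (10, 6), (10, 7), (13, 0), (13, 1), (13, 2), (13, 3), (13, 4), (13, 5), (13, 6), (13, 7), (14, 0), (14, 1), (14, 2), (14, 3), (14, 4), (14, 5), (14, 6), (14, 7)]
Unfold 5 (reflect across h@8): 64 holes -> [(1, 0), (1, 1), (1, 2), (1, 3), (1, 4), (1, 5), (1, 6), (1, 7), (2, 0), (2, 1), (2, 2), (2, 3), (2, 4), (2, 5), (2, 6), (2, 7), (5, 0), (5, 1), (5, 2), (5, 3), (5, 4), (5, 5), (5, 6), (5, 7), (6, 0), (6, 1), (6, 2), (6, 3), (6, 4), (6, 5), (6, 6), (6, 7), (9, 0), (9, 1), (9, 2), (9, 3), (9, 4), (9, 5), (9, 6), (9, 7), (10, 0), (10, 1), (10, 2), (10, 3), (10, 4), (10, 5), (10, 6), (10, 7), (13, 0), (13, 1), (13, 2), (13, 3), (13, 4), (13, 5), (13, 6), (13, 7), (14, 0), (14, 1), (14, 2), (14, 3), (14, 4), (14, 5), (14, 6), (14, 7)]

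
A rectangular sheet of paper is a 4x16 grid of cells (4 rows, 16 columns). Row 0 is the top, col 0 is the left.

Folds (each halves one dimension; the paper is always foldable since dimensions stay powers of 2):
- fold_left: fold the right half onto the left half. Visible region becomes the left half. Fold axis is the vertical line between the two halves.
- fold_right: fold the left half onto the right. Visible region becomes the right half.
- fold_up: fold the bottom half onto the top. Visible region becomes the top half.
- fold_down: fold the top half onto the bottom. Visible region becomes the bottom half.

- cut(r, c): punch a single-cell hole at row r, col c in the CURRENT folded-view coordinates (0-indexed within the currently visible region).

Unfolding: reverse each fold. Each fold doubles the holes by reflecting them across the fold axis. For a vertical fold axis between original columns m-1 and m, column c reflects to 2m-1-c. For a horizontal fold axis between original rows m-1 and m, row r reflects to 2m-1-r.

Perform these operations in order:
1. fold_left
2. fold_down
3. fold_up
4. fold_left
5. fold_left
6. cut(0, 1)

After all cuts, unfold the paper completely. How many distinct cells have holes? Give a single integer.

Answer: 32

Derivation:
Op 1 fold_left: fold axis v@8; visible region now rows[0,4) x cols[0,8) = 4x8
Op 2 fold_down: fold axis h@2; visible region now rows[2,4) x cols[0,8) = 2x8
Op 3 fold_up: fold axis h@3; visible region now rows[2,3) x cols[0,8) = 1x8
Op 4 fold_left: fold axis v@4; visible region now rows[2,3) x cols[0,4) = 1x4
Op 5 fold_left: fold axis v@2; visible region now rows[2,3) x cols[0,2) = 1x2
Op 6 cut(0, 1): punch at orig (2,1); cuts so far [(2, 1)]; region rows[2,3) x cols[0,2) = 1x2
Unfold 1 (reflect across v@2): 2 holes -> [(2, 1), (2, 2)]
Unfold 2 (reflect across v@4): 4 holes -> [(2, 1), (2, 2), (2, 5), (2, 6)]
Unfold 3 (reflect across h@3): 8 holes -> [(2, 1), (2, 2), (2, 5), (2, 6), (3, 1), (3, 2), (3, 5), (3, 6)]
Unfold 4 (reflect across h@2): 16 holes -> [(0, 1), (0, 2), (0, 5), (0, 6), (1, 1), (1, 2), (1, 5), (1, 6), (2, 1), (2, 2), (2, 5), (2, 6), (3, 1), (3, 2), (3, 5), (3, 6)]
Unfold 5 (reflect across v@8): 32 holes -> [(0, 1), (0, 2), (0, 5), (0, 6), (0, 9), (0, 10), (0, 13), (0, 14), (1, 1), (1, 2), (1, 5), (1, 6), (1, 9), (1, 10), (1, 13), (1, 14), (2, 1), (2, 2), (2, 5), (2, 6), (2, 9), (2, 10), (2, 13), (2, 14), (3, 1), (3, 2), (3, 5), (3, 6), (3, 9), (3, 10), (3, 13), (3, 14)]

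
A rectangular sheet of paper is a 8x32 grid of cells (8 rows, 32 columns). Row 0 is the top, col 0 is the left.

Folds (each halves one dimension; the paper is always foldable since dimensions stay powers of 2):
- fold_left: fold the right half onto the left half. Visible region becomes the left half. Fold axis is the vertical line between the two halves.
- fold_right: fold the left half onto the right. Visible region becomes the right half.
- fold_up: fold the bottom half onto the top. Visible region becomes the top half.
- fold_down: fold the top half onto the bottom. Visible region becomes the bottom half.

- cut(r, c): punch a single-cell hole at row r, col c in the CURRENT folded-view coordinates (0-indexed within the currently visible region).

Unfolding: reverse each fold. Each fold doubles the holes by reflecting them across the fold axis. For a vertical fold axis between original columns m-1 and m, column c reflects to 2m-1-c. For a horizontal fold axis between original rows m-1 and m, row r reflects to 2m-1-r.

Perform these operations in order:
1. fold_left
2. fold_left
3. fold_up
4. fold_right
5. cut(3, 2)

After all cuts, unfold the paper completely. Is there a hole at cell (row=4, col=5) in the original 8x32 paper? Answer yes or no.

Answer: no

Derivation:
Op 1 fold_left: fold axis v@16; visible region now rows[0,8) x cols[0,16) = 8x16
Op 2 fold_left: fold axis v@8; visible region now rows[0,8) x cols[0,8) = 8x8
Op 3 fold_up: fold axis h@4; visible region now rows[0,4) x cols[0,8) = 4x8
Op 4 fold_right: fold axis v@4; visible region now rows[0,4) x cols[4,8) = 4x4
Op 5 cut(3, 2): punch at orig (3,6); cuts so far [(3, 6)]; region rows[0,4) x cols[4,8) = 4x4
Unfold 1 (reflect across v@4): 2 holes -> [(3, 1), (3, 6)]
Unfold 2 (reflect across h@4): 4 holes -> [(3, 1), (3, 6), (4, 1), (4, 6)]
Unfold 3 (reflect across v@8): 8 holes -> [(3, 1), (3, 6), (3, 9), (3, 14), (4, 1), (4, 6), (4, 9), (4, 14)]
Unfold 4 (reflect across v@16): 16 holes -> [(3, 1), (3, 6), (3, 9), (3, 14), (3, 17), (3, 22), (3, 25), (3, 30), (4, 1), (4, 6), (4, 9), (4, 14), (4, 17), (4, 22), (4, 25), (4, 30)]
Holes: [(3, 1), (3, 6), (3, 9), (3, 14), (3, 17), (3, 22), (3, 25), (3, 30), (4, 1), (4, 6), (4, 9), (4, 14), (4, 17), (4, 22), (4, 25), (4, 30)]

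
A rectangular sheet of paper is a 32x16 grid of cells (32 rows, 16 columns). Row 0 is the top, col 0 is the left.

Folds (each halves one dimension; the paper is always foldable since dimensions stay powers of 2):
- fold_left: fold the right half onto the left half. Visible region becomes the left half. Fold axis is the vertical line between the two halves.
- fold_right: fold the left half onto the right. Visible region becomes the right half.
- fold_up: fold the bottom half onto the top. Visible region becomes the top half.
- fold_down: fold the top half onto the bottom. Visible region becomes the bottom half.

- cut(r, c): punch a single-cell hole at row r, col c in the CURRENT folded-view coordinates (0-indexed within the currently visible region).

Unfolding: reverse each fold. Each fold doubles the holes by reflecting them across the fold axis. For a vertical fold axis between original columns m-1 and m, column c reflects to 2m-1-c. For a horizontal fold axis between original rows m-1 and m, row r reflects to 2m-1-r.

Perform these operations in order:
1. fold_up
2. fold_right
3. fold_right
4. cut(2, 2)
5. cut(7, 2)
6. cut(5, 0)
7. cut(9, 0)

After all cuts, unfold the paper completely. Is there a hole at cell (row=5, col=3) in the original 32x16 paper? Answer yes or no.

Op 1 fold_up: fold axis h@16; visible region now rows[0,16) x cols[0,16) = 16x16
Op 2 fold_right: fold axis v@8; visible region now rows[0,16) x cols[8,16) = 16x8
Op 3 fold_right: fold axis v@12; visible region now rows[0,16) x cols[12,16) = 16x4
Op 4 cut(2, 2): punch at orig (2,14); cuts so far [(2, 14)]; region rows[0,16) x cols[12,16) = 16x4
Op 5 cut(7, 2): punch at orig (7,14); cuts so far [(2, 14), (7, 14)]; region rows[0,16) x cols[12,16) = 16x4
Op 6 cut(5, 0): punch at orig (5,12); cuts so far [(2, 14), (5, 12), (7, 14)]; region rows[0,16) x cols[12,16) = 16x4
Op 7 cut(9, 0): punch at orig (9,12); cuts so far [(2, 14), (5, 12), (7, 14), (9, 12)]; region rows[0,16) x cols[12,16) = 16x4
Unfold 1 (reflect across v@12): 8 holes -> [(2, 9), (2, 14), (5, 11), (5, 12), (7, 9), (7, 14), (9, 11), (9, 12)]
Unfold 2 (reflect across v@8): 16 holes -> [(2, 1), (2, 6), (2, 9), (2, 14), (5, 3), (5, 4), (5, 11), (5, 12), (7, 1), (7, 6), (7, 9), (7, 14), (9, 3), (9, 4), (9, 11), (9, 12)]
Unfold 3 (reflect across h@16): 32 holes -> [(2, 1), (2, 6), (2, 9), (2, 14), (5, 3), (5, 4), (5, 11), (5, 12), (7, 1), (7, 6), (7, 9), (7, 14), (9, 3), (9, 4), (9, 11), (9, 12), (22, 3), (22, 4), (22, 11), (22, 12), (24, 1), (24, 6), (24, 9), (24, 14), (26, 3), (26, 4), (26, 11), (26, 12), (29, 1), (29, 6), (29, 9), (29, 14)]
Holes: [(2, 1), (2, 6), (2, 9), (2, 14), (5, 3), (5, 4), (5, 11), (5, 12), (7, 1), (7, 6), (7, 9), (7, 14), (9, 3), (9, 4), (9, 11), (9, 12), (22, 3), (22, 4), (22, 11), (22, 12), (24, 1), (24, 6), (24, 9), (24, 14), (26, 3), (26, 4), (26, 11), (26, 12), (29, 1), (29, 6), (29, 9), (29, 14)]

Answer: yes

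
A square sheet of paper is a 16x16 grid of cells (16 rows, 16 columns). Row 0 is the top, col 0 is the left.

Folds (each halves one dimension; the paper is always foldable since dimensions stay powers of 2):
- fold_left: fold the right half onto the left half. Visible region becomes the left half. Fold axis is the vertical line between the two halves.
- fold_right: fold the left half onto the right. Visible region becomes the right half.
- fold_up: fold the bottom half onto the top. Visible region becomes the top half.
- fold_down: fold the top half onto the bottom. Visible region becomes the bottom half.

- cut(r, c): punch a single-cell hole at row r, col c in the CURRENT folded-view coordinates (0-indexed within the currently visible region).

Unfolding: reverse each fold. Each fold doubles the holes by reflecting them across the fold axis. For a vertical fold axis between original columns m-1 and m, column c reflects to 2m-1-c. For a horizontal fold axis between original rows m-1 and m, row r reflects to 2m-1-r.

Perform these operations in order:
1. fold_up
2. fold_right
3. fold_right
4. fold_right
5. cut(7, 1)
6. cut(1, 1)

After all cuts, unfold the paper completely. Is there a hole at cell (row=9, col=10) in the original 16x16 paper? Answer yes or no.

Answer: no

Derivation:
Op 1 fold_up: fold axis h@8; visible region now rows[0,8) x cols[0,16) = 8x16
Op 2 fold_right: fold axis v@8; visible region now rows[0,8) x cols[8,16) = 8x8
Op 3 fold_right: fold axis v@12; visible region now rows[0,8) x cols[12,16) = 8x4
Op 4 fold_right: fold axis v@14; visible region now rows[0,8) x cols[14,16) = 8x2
Op 5 cut(7, 1): punch at orig (7,15); cuts so far [(7, 15)]; region rows[0,8) x cols[14,16) = 8x2
Op 6 cut(1, 1): punch at orig (1,15); cuts so far [(1, 15), (7, 15)]; region rows[0,8) x cols[14,16) = 8x2
Unfold 1 (reflect across v@14): 4 holes -> [(1, 12), (1, 15), (7, 12), (7, 15)]
Unfold 2 (reflect across v@12): 8 holes -> [(1, 8), (1, 11), (1, 12), (1, 15), (7, 8), (7, 11), (7, 12), (7, 15)]
Unfold 3 (reflect across v@8): 16 holes -> [(1, 0), (1, 3), (1, 4), (1, 7), (1, 8), (1, 11), (1, 12), (1, 15), (7, 0), (7, 3), (7, 4), (7, 7), (7, 8), (7, 11), (7, 12), (7, 15)]
Unfold 4 (reflect across h@8): 32 holes -> [(1, 0), (1, 3), (1, 4), (1, 7), (1, 8), (1, 11), (1, 12), (1, 15), (7, 0), (7, 3), (7, 4), (7, 7), (7, 8), (7, 11), (7, 12), (7, 15), (8, 0), (8, 3), (8, 4), (8, 7), (8, 8), (8, 11), (8, 12), (8, 15), (14, 0), (14, 3), (14, 4), (14, 7), (14, 8), (14, 11), (14, 12), (14, 15)]
Holes: [(1, 0), (1, 3), (1, 4), (1, 7), (1, 8), (1, 11), (1, 12), (1, 15), (7, 0), (7, 3), (7, 4), (7, 7), (7, 8), (7, 11), (7, 12), (7, 15), (8, 0), (8, 3), (8, 4), (8, 7), (8, 8), (8, 11), (8, 12), (8, 15), (14, 0), (14, 3), (14, 4), (14, 7), (14, 8), (14, 11), (14, 12), (14, 15)]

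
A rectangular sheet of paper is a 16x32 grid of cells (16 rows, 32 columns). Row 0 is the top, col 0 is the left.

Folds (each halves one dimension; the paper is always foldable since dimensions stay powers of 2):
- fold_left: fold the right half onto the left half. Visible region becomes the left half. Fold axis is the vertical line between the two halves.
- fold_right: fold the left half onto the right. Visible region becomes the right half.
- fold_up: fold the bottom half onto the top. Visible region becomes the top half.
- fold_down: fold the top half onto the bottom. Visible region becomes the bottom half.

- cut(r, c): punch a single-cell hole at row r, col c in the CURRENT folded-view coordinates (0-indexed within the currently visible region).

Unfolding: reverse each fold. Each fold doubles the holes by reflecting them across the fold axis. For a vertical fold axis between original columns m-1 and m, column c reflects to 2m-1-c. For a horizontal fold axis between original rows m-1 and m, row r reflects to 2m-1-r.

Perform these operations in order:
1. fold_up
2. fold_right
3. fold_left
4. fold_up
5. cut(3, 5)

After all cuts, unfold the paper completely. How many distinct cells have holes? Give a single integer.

Answer: 16

Derivation:
Op 1 fold_up: fold axis h@8; visible region now rows[0,8) x cols[0,32) = 8x32
Op 2 fold_right: fold axis v@16; visible region now rows[0,8) x cols[16,32) = 8x16
Op 3 fold_left: fold axis v@24; visible region now rows[0,8) x cols[16,24) = 8x8
Op 4 fold_up: fold axis h@4; visible region now rows[0,4) x cols[16,24) = 4x8
Op 5 cut(3, 5): punch at orig (3,21); cuts so far [(3, 21)]; region rows[0,4) x cols[16,24) = 4x8
Unfold 1 (reflect across h@4): 2 holes -> [(3, 21), (4, 21)]
Unfold 2 (reflect across v@24): 4 holes -> [(3, 21), (3, 26), (4, 21), (4, 26)]
Unfold 3 (reflect across v@16): 8 holes -> [(3, 5), (3, 10), (3, 21), (3, 26), (4, 5), (4, 10), (4, 21), (4, 26)]
Unfold 4 (reflect across h@8): 16 holes -> [(3, 5), (3, 10), (3, 21), (3, 26), (4, 5), (4, 10), (4, 21), (4, 26), (11, 5), (11, 10), (11, 21), (11, 26), (12, 5), (12, 10), (12, 21), (12, 26)]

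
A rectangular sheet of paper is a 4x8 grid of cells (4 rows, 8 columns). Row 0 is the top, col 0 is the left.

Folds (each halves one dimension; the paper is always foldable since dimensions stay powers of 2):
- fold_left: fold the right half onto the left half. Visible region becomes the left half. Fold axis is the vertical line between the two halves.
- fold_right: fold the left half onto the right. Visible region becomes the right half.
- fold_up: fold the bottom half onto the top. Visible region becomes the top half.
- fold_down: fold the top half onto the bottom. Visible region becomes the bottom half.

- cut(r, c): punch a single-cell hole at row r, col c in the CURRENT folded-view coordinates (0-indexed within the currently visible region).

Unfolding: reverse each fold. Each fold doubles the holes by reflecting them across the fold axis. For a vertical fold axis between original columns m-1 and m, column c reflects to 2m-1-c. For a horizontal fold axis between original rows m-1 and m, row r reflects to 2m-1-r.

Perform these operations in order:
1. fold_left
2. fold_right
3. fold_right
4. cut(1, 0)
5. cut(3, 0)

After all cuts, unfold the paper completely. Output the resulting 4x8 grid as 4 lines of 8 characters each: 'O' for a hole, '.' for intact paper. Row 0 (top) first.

Op 1 fold_left: fold axis v@4; visible region now rows[0,4) x cols[0,4) = 4x4
Op 2 fold_right: fold axis v@2; visible region now rows[0,4) x cols[2,4) = 4x2
Op 3 fold_right: fold axis v@3; visible region now rows[0,4) x cols[3,4) = 4x1
Op 4 cut(1, 0): punch at orig (1,3); cuts so far [(1, 3)]; region rows[0,4) x cols[3,4) = 4x1
Op 5 cut(3, 0): punch at orig (3,3); cuts so far [(1, 3), (3, 3)]; region rows[0,4) x cols[3,4) = 4x1
Unfold 1 (reflect across v@3): 4 holes -> [(1, 2), (1, 3), (3, 2), (3, 3)]
Unfold 2 (reflect across v@2): 8 holes -> [(1, 0), (1, 1), (1, 2), (1, 3), (3, 0), (3, 1), (3, 2), (3, 3)]
Unfold 3 (reflect across v@4): 16 holes -> [(1, 0), (1, 1), (1, 2), (1, 3), (1, 4), (1, 5), (1, 6), (1, 7), (3, 0), (3, 1), (3, 2), (3, 3), (3, 4), (3, 5), (3, 6), (3, 7)]

Answer: ........
OOOOOOOO
........
OOOOOOOO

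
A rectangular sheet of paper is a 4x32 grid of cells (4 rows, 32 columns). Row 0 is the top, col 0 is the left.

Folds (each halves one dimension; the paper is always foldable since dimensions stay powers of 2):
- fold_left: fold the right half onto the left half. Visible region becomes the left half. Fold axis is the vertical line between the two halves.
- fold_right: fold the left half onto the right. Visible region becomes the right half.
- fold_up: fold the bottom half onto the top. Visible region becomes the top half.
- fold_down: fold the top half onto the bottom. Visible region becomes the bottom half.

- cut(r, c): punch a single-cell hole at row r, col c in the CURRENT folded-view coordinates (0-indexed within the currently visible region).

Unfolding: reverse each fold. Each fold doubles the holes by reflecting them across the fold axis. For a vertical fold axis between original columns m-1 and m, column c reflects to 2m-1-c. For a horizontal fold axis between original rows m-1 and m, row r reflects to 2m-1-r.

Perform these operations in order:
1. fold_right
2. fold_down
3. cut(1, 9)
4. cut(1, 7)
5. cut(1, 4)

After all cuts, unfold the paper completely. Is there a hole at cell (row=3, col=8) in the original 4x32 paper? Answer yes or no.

Op 1 fold_right: fold axis v@16; visible region now rows[0,4) x cols[16,32) = 4x16
Op 2 fold_down: fold axis h@2; visible region now rows[2,4) x cols[16,32) = 2x16
Op 3 cut(1, 9): punch at orig (3,25); cuts so far [(3, 25)]; region rows[2,4) x cols[16,32) = 2x16
Op 4 cut(1, 7): punch at orig (3,23); cuts so far [(3, 23), (3, 25)]; region rows[2,4) x cols[16,32) = 2x16
Op 5 cut(1, 4): punch at orig (3,20); cuts so far [(3, 20), (3, 23), (3, 25)]; region rows[2,4) x cols[16,32) = 2x16
Unfold 1 (reflect across h@2): 6 holes -> [(0, 20), (0, 23), (0, 25), (3, 20), (3, 23), (3, 25)]
Unfold 2 (reflect across v@16): 12 holes -> [(0, 6), (0, 8), (0, 11), (0, 20), (0, 23), (0, 25), (3, 6), (3, 8), (3, 11), (3, 20), (3, 23), (3, 25)]
Holes: [(0, 6), (0, 8), (0, 11), (0, 20), (0, 23), (0, 25), (3, 6), (3, 8), (3, 11), (3, 20), (3, 23), (3, 25)]

Answer: yes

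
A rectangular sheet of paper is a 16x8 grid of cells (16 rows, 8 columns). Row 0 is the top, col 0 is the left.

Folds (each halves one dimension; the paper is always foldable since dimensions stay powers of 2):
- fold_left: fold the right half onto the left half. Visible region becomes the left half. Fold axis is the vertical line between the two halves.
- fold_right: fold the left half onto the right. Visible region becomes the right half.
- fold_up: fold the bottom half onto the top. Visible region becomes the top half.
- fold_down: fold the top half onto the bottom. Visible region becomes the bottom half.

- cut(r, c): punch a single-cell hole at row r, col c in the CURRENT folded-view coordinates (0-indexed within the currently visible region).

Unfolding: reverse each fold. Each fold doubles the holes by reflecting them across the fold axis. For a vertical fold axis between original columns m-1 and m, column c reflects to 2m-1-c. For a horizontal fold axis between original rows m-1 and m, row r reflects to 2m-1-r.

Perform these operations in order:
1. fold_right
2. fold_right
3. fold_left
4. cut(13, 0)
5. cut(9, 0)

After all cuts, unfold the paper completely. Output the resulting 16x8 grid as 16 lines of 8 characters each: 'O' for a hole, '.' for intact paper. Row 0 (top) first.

Answer: ........
........
........
........
........
........
........
........
........
OOOOOOOO
........
........
........
OOOOOOOO
........
........

Derivation:
Op 1 fold_right: fold axis v@4; visible region now rows[0,16) x cols[4,8) = 16x4
Op 2 fold_right: fold axis v@6; visible region now rows[0,16) x cols[6,8) = 16x2
Op 3 fold_left: fold axis v@7; visible region now rows[0,16) x cols[6,7) = 16x1
Op 4 cut(13, 0): punch at orig (13,6); cuts so far [(13, 6)]; region rows[0,16) x cols[6,7) = 16x1
Op 5 cut(9, 0): punch at orig (9,6); cuts so far [(9, 6), (13, 6)]; region rows[0,16) x cols[6,7) = 16x1
Unfold 1 (reflect across v@7): 4 holes -> [(9, 6), (9, 7), (13, 6), (13, 7)]
Unfold 2 (reflect across v@6): 8 holes -> [(9, 4), (9, 5), (9, 6), (9, 7), (13, 4), (13, 5), (13, 6), (13, 7)]
Unfold 3 (reflect across v@4): 16 holes -> [(9, 0), (9, 1), (9, 2), (9, 3), (9, 4), (9, 5), (9, 6), (9, 7), (13, 0), (13, 1), (13, 2), (13, 3), (13, 4), (13, 5), (13, 6), (13, 7)]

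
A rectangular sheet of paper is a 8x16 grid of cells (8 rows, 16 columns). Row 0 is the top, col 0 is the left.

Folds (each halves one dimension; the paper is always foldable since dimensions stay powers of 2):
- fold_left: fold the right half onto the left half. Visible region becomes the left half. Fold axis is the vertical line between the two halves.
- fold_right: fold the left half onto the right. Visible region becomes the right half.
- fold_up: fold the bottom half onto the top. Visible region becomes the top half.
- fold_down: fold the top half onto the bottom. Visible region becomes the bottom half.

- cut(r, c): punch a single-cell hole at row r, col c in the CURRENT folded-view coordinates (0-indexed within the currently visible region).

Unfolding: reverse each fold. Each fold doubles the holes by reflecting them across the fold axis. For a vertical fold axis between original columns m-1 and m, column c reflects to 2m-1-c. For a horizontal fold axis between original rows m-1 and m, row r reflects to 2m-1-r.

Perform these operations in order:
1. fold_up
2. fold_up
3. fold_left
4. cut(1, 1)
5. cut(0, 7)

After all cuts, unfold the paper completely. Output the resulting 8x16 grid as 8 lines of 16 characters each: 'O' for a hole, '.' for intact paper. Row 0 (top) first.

Op 1 fold_up: fold axis h@4; visible region now rows[0,4) x cols[0,16) = 4x16
Op 2 fold_up: fold axis h@2; visible region now rows[0,2) x cols[0,16) = 2x16
Op 3 fold_left: fold axis v@8; visible region now rows[0,2) x cols[0,8) = 2x8
Op 4 cut(1, 1): punch at orig (1,1); cuts so far [(1, 1)]; region rows[0,2) x cols[0,8) = 2x8
Op 5 cut(0, 7): punch at orig (0,7); cuts so far [(0, 7), (1, 1)]; region rows[0,2) x cols[0,8) = 2x8
Unfold 1 (reflect across v@8): 4 holes -> [(0, 7), (0, 8), (1, 1), (1, 14)]
Unfold 2 (reflect across h@2): 8 holes -> [(0, 7), (0, 8), (1, 1), (1, 14), (2, 1), (2, 14), (3, 7), (3, 8)]
Unfold 3 (reflect across h@4): 16 holes -> [(0, 7), (0, 8), (1, 1), (1, 14), (2, 1), (2, 14), (3, 7), (3, 8), (4, 7), (4, 8), (5, 1), (5, 14), (6, 1), (6, 14), (7, 7), (7, 8)]

Answer: .......OO.......
.O............O.
.O............O.
.......OO.......
.......OO.......
.O............O.
.O............O.
.......OO.......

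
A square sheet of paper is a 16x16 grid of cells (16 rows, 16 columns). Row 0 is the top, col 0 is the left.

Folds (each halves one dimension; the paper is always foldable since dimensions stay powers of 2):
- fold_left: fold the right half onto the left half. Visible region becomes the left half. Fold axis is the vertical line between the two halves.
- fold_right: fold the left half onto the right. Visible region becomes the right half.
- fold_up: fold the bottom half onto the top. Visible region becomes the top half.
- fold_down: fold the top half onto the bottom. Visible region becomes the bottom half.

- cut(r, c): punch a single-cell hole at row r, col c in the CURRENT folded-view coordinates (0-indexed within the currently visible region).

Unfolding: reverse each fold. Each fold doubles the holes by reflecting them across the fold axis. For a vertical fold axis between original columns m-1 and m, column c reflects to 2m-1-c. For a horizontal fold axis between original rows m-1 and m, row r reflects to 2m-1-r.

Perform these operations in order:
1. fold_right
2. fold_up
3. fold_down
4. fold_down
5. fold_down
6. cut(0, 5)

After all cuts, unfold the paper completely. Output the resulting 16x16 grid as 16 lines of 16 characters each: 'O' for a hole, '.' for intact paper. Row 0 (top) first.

Answer: ..O..........O..
..O..........O..
..O..........O..
..O..........O..
..O..........O..
..O..........O..
..O..........O..
..O..........O..
..O..........O..
..O..........O..
..O..........O..
..O..........O..
..O..........O..
..O..........O..
..O..........O..
..O..........O..

Derivation:
Op 1 fold_right: fold axis v@8; visible region now rows[0,16) x cols[8,16) = 16x8
Op 2 fold_up: fold axis h@8; visible region now rows[0,8) x cols[8,16) = 8x8
Op 3 fold_down: fold axis h@4; visible region now rows[4,8) x cols[8,16) = 4x8
Op 4 fold_down: fold axis h@6; visible region now rows[6,8) x cols[8,16) = 2x8
Op 5 fold_down: fold axis h@7; visible region now rows[7,8) x cols[8,16) = 1x8
Op 6 cut(0, 5): punch at orig (7,13); cuts so far [(7, 13)]; region rows[7,8) x cols[8,16) = 1x8
Unfold 1 (reflect across h@7): 2 holes -> [(6, 13), (7, 13)]
Unfold 2 (reflect across h@6): 4 holes -> [(4, 13), (5, 13), (6, 13), (7, 13)]
Unfold 3 (reflect across h@4): 8 holes -> [(0, 13), (1, 13), (2, 13), (3, 13), (4, 13), (5, 13), (6, 13), (7, 13)]
Unfold 4 (reflect across h@8): 16 holes -> [(0, 13), (1, 13), (2, 13), (3, 13), (4, 13), (5, 13), (6, 13), (7, 13), (8, 13), (9, 13), (10, 13), (11, 13), (12, 13), (13, 13), (14, 13), (15, 13)]
Unfold 5 (reflect across v@8): 32 holes -> [(0, 2), (0, 13), (1, 2), (1, 13), (2, 2), (2, 13), (3, 2), (3, 13), (4, 2), (4, 13), (5, 2), (5, 13), (6, 2), (6, 13), (7, 2), (7, 13), (8, 2), (8, 13), (9, 2), (9, 13), (10, 2), (10, 13), (11, 2), (11, 13), (12, 2), (12, 13), (13, 2), (13, 13), (14, 2), (14, 13), (15, 2), (15, 13)]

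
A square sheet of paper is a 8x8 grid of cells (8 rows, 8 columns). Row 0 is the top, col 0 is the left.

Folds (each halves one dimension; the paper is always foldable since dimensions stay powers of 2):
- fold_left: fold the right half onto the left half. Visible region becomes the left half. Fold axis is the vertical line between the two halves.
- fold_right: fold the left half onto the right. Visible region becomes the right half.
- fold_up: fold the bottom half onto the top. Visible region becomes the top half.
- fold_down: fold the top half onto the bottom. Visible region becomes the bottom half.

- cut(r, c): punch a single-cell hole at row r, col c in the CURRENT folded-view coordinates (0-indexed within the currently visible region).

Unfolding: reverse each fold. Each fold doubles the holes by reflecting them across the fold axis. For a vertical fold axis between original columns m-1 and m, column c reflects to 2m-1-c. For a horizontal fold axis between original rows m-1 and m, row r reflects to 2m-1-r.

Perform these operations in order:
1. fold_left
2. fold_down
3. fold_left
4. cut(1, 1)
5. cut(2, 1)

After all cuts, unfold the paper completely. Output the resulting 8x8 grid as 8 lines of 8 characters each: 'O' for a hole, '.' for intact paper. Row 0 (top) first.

Answer: ........
.OO..OO.
.OO..OO.
........
........
.OO..OO.
.OO..OO.
........

Derivation:
Op 1 fold_left: fold axis v@4; visible region now rows[0,8) x cols[0,4) = 8x4
Op 2 fold_down: fold axis h@4; visible region now rows[4,8) x cols[0,4) = 4x4
Op 3 fold_left: fold axis v@2; visible region now rows[4,8) x cols[0,2) = 4x2
Op 4 cut(1, 1): punch at orig (5,1); cuts so far [(5, 1)]; region rows[4,8) x cols[0,2) = 4x2
Op 5 cut(2, 1): punch at orig (6,1); cuts so far [(5, 1), (6, 1)]; region rows[4,8) x cols[0,2) = 4x2
Unfold 1 (reflect across v@2): 4 holes -> [(5, 1), (5, 2), (6, 1), (6, 2)]
Unfold 2 (reflect across h@4): 8 holes -> [(1, 1), (1, 2), (2, 1), (2, 2), (5, 1), (5, 2), (6, 1), (6, 2)]
Unfold 3 (reflect across v@4): 16 holes -> [(1, 1), (1, 2), (1, 5), (1, 6), (2, 1), (2, 2), (2, 5), (2, 6), (5, 1), (5, 2), (5, 5), (5, 6), (6, 1), (6, 2), (6, 5), (6, 6)]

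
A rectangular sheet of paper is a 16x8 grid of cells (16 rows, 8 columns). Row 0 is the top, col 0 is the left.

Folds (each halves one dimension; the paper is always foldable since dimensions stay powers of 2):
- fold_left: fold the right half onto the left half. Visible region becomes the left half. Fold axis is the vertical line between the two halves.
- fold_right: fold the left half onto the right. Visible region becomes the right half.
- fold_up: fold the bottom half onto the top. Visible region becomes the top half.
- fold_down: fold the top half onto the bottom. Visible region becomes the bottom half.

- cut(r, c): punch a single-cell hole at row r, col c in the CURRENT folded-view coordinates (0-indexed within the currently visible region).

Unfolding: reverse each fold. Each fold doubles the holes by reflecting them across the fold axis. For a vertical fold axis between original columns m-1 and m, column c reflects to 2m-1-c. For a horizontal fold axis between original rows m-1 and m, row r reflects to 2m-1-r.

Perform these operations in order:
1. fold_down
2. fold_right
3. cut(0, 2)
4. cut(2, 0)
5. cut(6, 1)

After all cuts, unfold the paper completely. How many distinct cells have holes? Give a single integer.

Answer: 12

Derivation:
Op 1 fold_down: fold axis h@8; visible region now rows[8,16) x cols[0,8) = 8x8
Op 2 fold_right: fold axis v@4; visible region now rows[8,16) x cols[4,8) = 8x4
Op 3 cut(0, 2): punch at orig (8,6); cuts so far [(8, 6)]; region rows[8,16) x cols[4,8) = 8x4
Op 4 cut(2, 0): punch at orig (10,4); cuts so far [(8, 6), (10, 4)]; region rows[8,16) x cols[4,8) = 8x4
Op 5 cut(6, 1): punch at orig (14,5); cuts so far [(8, 6), (10, 4), (14, 5)]; region rows[8,16) x cols[4,8) = 8x4
Unfold 1 (reflect across v@4): 6 holes -> [(8, 1), (8, 6), (10, 3), (10, 4), (14, 2), (14, 5)]
Unfold 2 (reflect across h@8): 12 holes -> [(1, 2), (1, 5), (5, 3), (5, 4), (7, 1), (7, 6), (8, 1), (8, 6), (10, 3), (10, 4), (14, 2), (14, 5)]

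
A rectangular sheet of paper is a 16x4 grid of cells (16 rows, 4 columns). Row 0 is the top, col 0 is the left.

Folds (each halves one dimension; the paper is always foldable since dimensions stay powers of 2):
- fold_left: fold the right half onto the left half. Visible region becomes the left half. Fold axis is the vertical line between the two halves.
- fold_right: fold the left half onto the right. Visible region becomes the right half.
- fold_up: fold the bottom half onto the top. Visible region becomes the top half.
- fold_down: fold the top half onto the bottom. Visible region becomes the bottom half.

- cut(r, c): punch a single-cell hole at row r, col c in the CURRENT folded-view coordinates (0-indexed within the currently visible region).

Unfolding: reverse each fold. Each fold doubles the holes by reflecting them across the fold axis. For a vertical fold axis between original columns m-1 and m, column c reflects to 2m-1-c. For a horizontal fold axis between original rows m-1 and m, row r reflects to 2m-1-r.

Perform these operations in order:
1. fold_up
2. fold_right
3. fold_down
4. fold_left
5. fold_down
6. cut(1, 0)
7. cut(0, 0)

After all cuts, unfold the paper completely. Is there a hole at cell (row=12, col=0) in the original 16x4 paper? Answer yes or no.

Answer: yes

Derivation:
Op 1 fold_up: fold axis h@8; visible region now rows[0,8) x cols[0,4) = 8x4
Op 2 fold_right: fold axis v@2; visible region now rows[0,8) x cols[2,4) = 8x2
Op 3 fold_down: fold axis h@4; visible region now rows[4,8) x cols[2,4) = 4x2
Op 4 fold_left: fold axis v@3; visible region now rows[4,8) x cols[2,3) = 4x1
Op 5 fold_down: fold axis h@6; visible region now rows[6,8) x cols[2,3) = 2x1
Op 6 cut(1, 0): punch at orig (7,2); cuts so far [(7, 2)]; region rows[6,8) x cols[2,3) = 2x1
Op 7 cut(0, 0): punch at orig (6,2); cuts so far [(6, 2), (7, 2)]; region rows[6,8) x cols[2,3) = 2x1
Unfold 1 (reflect across h@6): 4 holes -> [(4, 2), (5, 2), (6, 2), (7, 2)]
Unfold 2 (reflect across v@3): 8 holes -> [(4, 2), (4, 3), (5, 2), (5, 3), (6, 2), (6, 3), (7, 2), (7, 3)]
Unfold 3 (reflect across h@4): 16 holes -> [(0, 2), (0, 3), (1, 2), (1, 3), (2, 2), (2, 3), (3, 2), (3, 3), (4, 2), (4, 3), (5, 2), (5, 3), (6, 2), (6, 3), (7, 2), (7, 3)]
Unfold 4 (reflect across v@2): 32 holes -> [(0, 0), (0, 1), (0, 2), (0, 3), (1, 0), (1, 1), (1, 2), (1, 3), (2, 0), (2, 1), (2, 2), (2, 3), (3, 0), (3, 1), (3, 2), (3, 3), (4, 0), (4, 1), (4, 2), (4, 3), (5, 0), (5, 1), (5, 2), (5, 3), (6, 0), (6, 1), (6, 2), (6, 3), (7, 0), (7, 1), (7, 2), (7, 3)]
Unfold 5 (reflect across h@8): 64 holes -> [(0, 0), (0, 1), (0, 2), (0, 3), (1, 0), (1, 1), (1, 2), (1, 3), (2, 0), (2, 1), (2, 2), (2, 3), (3, 0), (3, 1), (3, 2), (3, 3), (4, 0), (4, 1), (4, 2), (4, 3), (5, 0), (5, 1), (5, 2), (5, 3), (6, 0), (6, 1), (6, 2), (6, 3), (7, 0), (7, 1), (7, 2), (7, 3), (8, 0), (8, 1), (8, 2), (8, 3), (9, 0), (9, 1), (9, 2), (9, 3), (10, 0), (10, 1), (10, 2), (10, 3), (11, 0), (11, 1), (11, 2), (11, 3), (12, 0), (12, 1), (12, 2), (12, 3), (13, 0), (13, 1), (13, 2), (13, 3), (14, 0), (14, 1), (14, 2), (14, 3), (15, 0), (15, 1), (15, 2), (15, 3)]
Holes: [(0, 0), (0, 1), (0, 2), (0, 3), (1, 0), (1, 1), (1, 2), (1, 3), (2, 0), (2, 1), (2, 2), (2, 3), (3, 0), (3, 1), (3, 2), (3, 3), (4, 0), (4, 1), (4, 2), (4, 3), (5, 0), (5, 1), (5, 2), (5, 3), (6, 0), (6, 1), (6, 2), (6, 3), (7, 0), (7, 1), (7, 2), (7, 3), (8, 0), (8, 1), (8, 2), (8, 3), (9, 0), (9, 1), (9, 2), (9, 3), (10, 0), (10, 1), (10, 2), (10, 3), (11, 0), (11, 1), (11, 2), (11, 3), (12, 0), (12, 1), (12, 2), (12, 3), (13, 0), (13, 1), (13, 2), (13, 3), (14, 0), (14, 1), (14, 2), (14, 3), (15, 0), (15, 1), (15, 2), (15, 3)]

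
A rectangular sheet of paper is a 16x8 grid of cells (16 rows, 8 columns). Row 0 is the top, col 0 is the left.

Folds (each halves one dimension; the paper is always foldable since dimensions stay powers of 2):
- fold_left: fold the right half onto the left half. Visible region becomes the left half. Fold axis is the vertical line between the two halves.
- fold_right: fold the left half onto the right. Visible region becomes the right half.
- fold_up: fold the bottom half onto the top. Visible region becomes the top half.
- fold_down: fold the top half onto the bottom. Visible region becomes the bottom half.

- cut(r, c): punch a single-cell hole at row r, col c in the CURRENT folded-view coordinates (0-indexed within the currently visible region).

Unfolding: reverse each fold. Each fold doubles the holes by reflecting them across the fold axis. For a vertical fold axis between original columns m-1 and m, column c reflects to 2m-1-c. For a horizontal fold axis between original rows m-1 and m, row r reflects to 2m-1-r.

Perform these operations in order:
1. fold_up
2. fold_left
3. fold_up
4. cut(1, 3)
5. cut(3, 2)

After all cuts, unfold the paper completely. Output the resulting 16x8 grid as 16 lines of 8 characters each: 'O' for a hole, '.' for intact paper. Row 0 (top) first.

Answer: ........
...OO...
........
..O..O..
..O..O..
........
...OO...
........
........
...OO...
........
..O..O..
..O..O..
........
...OO...
........

Derivation:
Op 1 fold_up: fold axis h@8; visible region now rows[0,8) x cols[0,8) = 8x8
Op 2 fold_left: fold axis v@4; visible region now rows[0,8) x cols[0,4) = 8x4
Op 3 fold_up: fold axis h@4; visible region now rows[0,4) x cols[0,4) = 4x4
Op 4 cut(1, 3): punch at orig (1,3); cuts so far [(1, 3)]; region rows[0,4) x cols[0,4) = 4x4
Op 5 cut(3, 2): punch at orig (3,2); cuts so far [(1, 3), (3, 2)]; region rows[0,4) x cols[0,4) = 4x4
Unfold 1 (reflect across h@4): 4 holes -> [(1, 3), (3, 2), (4, 2), (6, 3)]
Unfold 2 (reflect across v@4): 8 holes -> [(1, 3), (1, 4), (3, 2), (3, 5), (4, 2), (4, 5), (6, 3), (6, 4)]
Unfold 3 (reflect across h@8): 16 holes -> [(1, 3), (1, 4), (3, 2), (3, 5), (4, 2), (4, 5), (6, 3), (6, 4), (9, 3), (9, 4), (11, 2), (11, 5), (12, 2), (12, 5), (14, 3), (14, 4)]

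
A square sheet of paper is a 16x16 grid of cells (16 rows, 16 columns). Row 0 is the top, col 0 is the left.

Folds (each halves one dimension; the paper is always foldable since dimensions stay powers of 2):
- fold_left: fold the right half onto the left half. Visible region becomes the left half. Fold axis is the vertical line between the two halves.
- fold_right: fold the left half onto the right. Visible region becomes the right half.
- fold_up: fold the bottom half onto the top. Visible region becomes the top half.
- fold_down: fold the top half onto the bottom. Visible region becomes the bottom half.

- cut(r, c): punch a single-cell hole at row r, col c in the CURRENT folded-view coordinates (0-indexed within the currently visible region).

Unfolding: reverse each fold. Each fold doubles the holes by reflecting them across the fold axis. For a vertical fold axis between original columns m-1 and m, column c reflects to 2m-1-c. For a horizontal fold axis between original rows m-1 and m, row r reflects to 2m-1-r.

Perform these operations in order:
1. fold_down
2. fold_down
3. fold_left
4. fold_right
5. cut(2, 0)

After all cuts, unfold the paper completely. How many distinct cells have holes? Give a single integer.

Answer: 16

Derivation:
Op 1 fold_down: fold axis h@8; visible region now rows[8,16) x cols[0,16) = 8x16
Op 2 fold_down: fold axis h@12; visible region now rows[12,16) x cols[0,16) = 4x16
Op 3 fold_left: fold axis v@8; visible region now rows[12,16) x cols[0,8) = 4x8
Op 4 fold_right: fold axis v@4; visible region now rows[12,16) x cols[4,8) = 4x4
Op 5 cut(2, 0): punch at orig (14,4); cuts so far [(14, 4)]; region rows[12,16) x cols[4,8) = 4x4
Unfold 1 (reflect across v@4): 2 holes -> [(14, 3), (14, 4)]
Unfold 2 (reflect across v@8): 4 holes -> [(14, 3), (14, 4), (14, 11), (14, 12)]
Unfold 3 (reflect across h@12): 8 holes -> [(9, 3), (9, 4), (9, 11), (9, 12), (14, 3), (14, 4), (14, 11), (14, 12)]
Unfold 4 (reflect across h@8): 16 holes -> [(1, 3), (1, 4), (1, 11), (1, 12), (6, 3), (6, 4), (6, 11), (6, 12), (9, 3), (9, 4), (9, 11), (9, 12), (14, 3), (14, 4), (14, 11), (14, 12)]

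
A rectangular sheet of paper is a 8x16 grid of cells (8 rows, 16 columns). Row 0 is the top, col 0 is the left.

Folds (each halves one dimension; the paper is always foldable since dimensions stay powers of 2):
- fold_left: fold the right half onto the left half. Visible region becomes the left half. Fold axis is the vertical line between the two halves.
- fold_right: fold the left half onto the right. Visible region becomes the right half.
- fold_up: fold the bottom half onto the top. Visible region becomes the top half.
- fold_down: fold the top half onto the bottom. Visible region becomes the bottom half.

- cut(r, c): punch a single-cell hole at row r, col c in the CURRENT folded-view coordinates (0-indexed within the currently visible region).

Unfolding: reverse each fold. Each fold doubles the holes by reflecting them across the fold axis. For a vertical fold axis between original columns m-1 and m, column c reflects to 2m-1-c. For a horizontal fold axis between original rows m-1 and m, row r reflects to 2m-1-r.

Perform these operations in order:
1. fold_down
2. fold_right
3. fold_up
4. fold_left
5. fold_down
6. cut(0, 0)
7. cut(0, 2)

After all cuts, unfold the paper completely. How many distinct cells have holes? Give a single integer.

Answer: 64

Derivation:
Op 1 fold_down: fold axis h@4; visible region now rows[4,8) x cols[0,16) = 4x16
Op 2 fold_right: fold axis v@8; visible region now rows[4,8) x cols[8,16) = 4x8
Op 3 fold_up: fold axis h@6; visible region now rows[4,6) x cols[8,16) = 2x8
Op 4 fold_left: fold axis v@12; visible region now rows[4,6) x cols[8,12) = 2x4
Op 5 fold_down: fold axis h@5; visible region now rows[5,6) x cols[8,12) = 1x4
Op 6 cut(0, 0): punch at orig (5,8); cuts so far [(5, 8)]; region rows[5,6) x cols[8,12) = 1x4
Op 7 cut(0, 2): punch at orig (5,10); cuts so far [(5, 8), (5, 10)]; region rows[5,6) x cols[8,12) = 1x4
Unfold 1 (reflect across h@5): 4 holes -> [(4, 8), (4, 10), (5, 8), (5, 10)]
Unfold 2 (reflect across v@12): 8 holes -> [(4, 8), (4, 10), (4, 13), (4, 15), (5, 8), (5, 10), (5, 13), (5, 15)]
Unfold 3 (reflect across h@6): 16 holes -> [(4, 8), (4, 10), (4, 13), (4, 15), (5, 8), (5, 10), (5, 13), (5, 15), (6, 8), (6, 10), (6, 13), (6, 15), (7, 8), (7, 10), (7, 13), (7, 15)]
Unfold 4 (reflect across v@8): 32 holes -> [(4, 0), (4, 2), (4, 5), (4, 7), (4, 8), (4, 10), (4, 13), (4, 15), (5, 0), (5, 2), (5, 5), (5, 7), (5, 8), (5, 10), (5, 13), (5, 15), (6, 0), (6, 2), (6, 5), (6, 7), (6, 8), (6, 10), (6, 13), (6, 15), (7, 0), (7, 2), (7, 5), (7, 7), (7, 8), (7, 10), (7, 13), (7, 15)]
Unfold 5 (reflect across h@4): 64 holes -> [(0, 0), (0, 2), (0, 5), (0, 7), (0, 8), (0, 10), (0, 13), (0, 15), (1, 0), (1, 2), (1, 5), (1, 7), (1, 8), (1, 10), (1, 13), (1, 15), (2, 0), (2, 2), (2, 5), (2, 7), (2, 8), (2, 10), (2, 13), (2, 15), (3, 0), (3, 2), (3, 5), (3, 7), (3, 8), (3, 10), (3, 13), (3, 15), (4, 0), (4, 2), (4, 5), (4, 7), (4, 8), (4, 10), (4, 13), (4, 15), (5, 0), (5, 2), (5, 5), (5, 7), (5, 8), (5, 10), (5, 13), (5, 15), (6, 0), (6, 2), (6, 5), (6, 7), (6, 8), (6, 10), (6, 13), (6, 15), (7, 0), (7, 2), (7, 5), (7, 7), (7, 8), (7, 10), (7, 13), (7, 15)]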